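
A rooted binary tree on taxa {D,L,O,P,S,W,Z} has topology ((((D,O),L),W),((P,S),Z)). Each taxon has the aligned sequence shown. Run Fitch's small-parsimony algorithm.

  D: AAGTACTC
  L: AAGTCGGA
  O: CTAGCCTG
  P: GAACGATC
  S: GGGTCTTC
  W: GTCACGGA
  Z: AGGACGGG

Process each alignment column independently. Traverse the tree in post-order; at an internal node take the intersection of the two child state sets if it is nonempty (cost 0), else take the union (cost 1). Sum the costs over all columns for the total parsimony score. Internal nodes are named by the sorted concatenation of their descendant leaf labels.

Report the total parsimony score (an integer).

[col 0] DO: children D:{A}, O:{C} ∪→ {A,C}; cost 1
[col 0] DLO: children DO:{A,C}, L:{A} ∩→ {A}; cost 0
[col 0] DLOW: children DLO:{A}, W:{G} ∪→ {A,G}; cost 1
[col 0] PS: children P:{G}, S:{G} ∩→ {G}; cost 0
[col 0] PSZ: children PS:{G}, Z:{A} ∪→ {A,G}; cost 1
[col 0] DLOPSWZ: children DLOW:{A,G}, PSZ:{A,G} ∩→ {A,G}; cost 0
[col 1] DO: children D:{A}, O:{T} ∪→ {A,T}; cost 1
[col 1] DLO: children DO:{A,T}, L:{A} ∩→ {A}; cost 0
[col 1] DLOW: children DLO:{A}, W:{T} ∪→ {A,T}; cost 1
[col 1] PS: children P:{A}, S:{G} ∪→ {A,G}; cost 1
[col 1] PSZ: children PS:{A,G}, Z:{G} ∩→ {G}; cost 0
[col 1] DLOPSWZ: children DLOW:{A,T}, PSZ:{G} ∪→ {A,G,T}; cost 1
[col 2] DO: children D:{G}, O:{A} ∪→ {A,G}; cost 1
[col 2] DLO: children DO:{A,G}, L:{G} ∩→ {G}; cost 0
[col 2] DLOW: children DLO:{G}, W:{C} ∪→ {C,G}; cost 1
[col 2] PS: children P:{A}, S:{G} ∪→ {A,G}; cost 1
[col 2] PSZ: children PS:{A,G}, Z:{G} ∩→ {G}; cost 0
[col 2] DLOPSWZ: children DLOW:{C,G}, PSZ:{G} ∩→ {G}; cost 0
[col 3] DO: children D:{T}, O:{G} ∪→ {G,T}; cost 1
[col 3] DLO: children DO:{G,T}, L:{T} ∩→ {T}; cost 0
[col 3] DLOW: children DLO:{T}, W:{A} ∪→ {A,T}; cost 1
[col 3] PS: children P:{C}, S:{T} ∪→ {C,T}; cost 1
[col 3] PSZ: children PS:{C,T}, Z:{A} ∪→ {A,C,T}; cost 1
[col 3] DLOPSWZ: children DLOW:{A,T}, PSZ:{A,C,T} ∩→ {A,T}; cost 0
[col 4] DO: children D:{A}, O:{C} ∪→ {A,C}; cost 1
[col 4] DLO: children DO:{A,C}, L:{C} ∩→ {C}; cost 0
[col 4] DLOW: children DLO:{C}, W:{C} ∩→ {C}; cost 0
[col 4] PS: children P:{G}, S:{C} ∪→ {C,G}; cost 1
[col 4] PSZ: children PS:{C,G}, Z:{C} ∩→ {C}; cost 0
[col 4] DLOPSWZ: children DLOW:{C}, PSZ:{C} ∩→ {C}; cost 0
[col 5] DO: children D:{C}, O:{C} ∩→ {C}; cost 0
[col 5] DLO: children DO:{C}, L:{G} ∪→ {C,G}; cost 1
[col 5] DLOW: children DLO:{C,G}, W:{G} ∩→ {G}; cost 0
[col 5] PS: children P:{A}, S:{T} ∪→ {A,T}; cost 1
[col 5] PSZ: children PS:{A,T}, Z:{G} ∪→ {A,G,T}; cost 1
[col 5] DLOPSWZ: children DLOW:{G}, PSZ:{A,G,T} ∩→ {G}; cost 0
[col 6] DO: children D:{T}, O:{T} ∩→ {T}; cost 0
[col 6] DLO: children DO:{T}, L:{G} ∪→ {G,T}; cost 1
[col 6] DLOW: children DLO:{G,T}, W:{G} ∩→ {G}; cost 0
[col 6] PS: children P:{T}, S:{T} ∩→ {T}; cost 0
[col 6] PSZ: children PS:{T}, Z:{G} ∪→ {G,T}; cost 1
[col 6] DLOPSWZ: children DLOW:{G}, PSZ:{G,T} ∩→ {G}; cost 0
[col 7] DO: children D:{C}, O:{G} ∪→ {C,G}; cost 1
[col 7] DLO: children DO:{C,G}, L:{A} ∪→ {A,C,G}; cost 1
[col 7] DLOW: children DLO:{A,C,G}, W:{A} ∩→ {A}; cost 0
[col 7] PS: children P:{C}, S:{C} ∩→ {C}; cost 0
[col 7] PSZ: children PS:{C}, Z:{G} ∪→ {C,G}; cost 1
[col 7] DLOPSWZ: children DLOW:{A}, PSZ:{C,G} ∪→ {A,C,G}; cost 1
per-site changes: [3, 4, 3, 4, 2, 3, 2, 4]; total = 25

25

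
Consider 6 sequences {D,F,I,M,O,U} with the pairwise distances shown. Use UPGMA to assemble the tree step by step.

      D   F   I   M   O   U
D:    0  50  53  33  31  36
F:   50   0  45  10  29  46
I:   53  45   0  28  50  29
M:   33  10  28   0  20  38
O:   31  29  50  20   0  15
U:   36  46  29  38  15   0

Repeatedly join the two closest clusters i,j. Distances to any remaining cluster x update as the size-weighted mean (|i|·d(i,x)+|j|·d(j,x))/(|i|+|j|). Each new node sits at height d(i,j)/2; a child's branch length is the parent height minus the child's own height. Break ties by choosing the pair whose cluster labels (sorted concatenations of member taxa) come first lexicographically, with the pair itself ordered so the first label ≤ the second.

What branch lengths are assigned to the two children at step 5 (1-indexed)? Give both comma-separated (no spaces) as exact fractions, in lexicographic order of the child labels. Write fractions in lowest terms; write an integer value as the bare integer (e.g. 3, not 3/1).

7/4,41/2

1. join F+M (d=10) ⇒ FM; edges |F|=5, |M|=5
  updated: d(D,FM)=83/2, d(FM,I)=73/2, d(FM,O)=49/2, d(FM,U)=42
2. join O+U (d=15) ⇒ OU; edges |O|=15/2, |U|=15/2
  updated: d(D,OU)=67/2, d(FM,OU)=133/4, d(I,OU)=79/2
3. join FM+OU (d=133/4) ⇒ FMOU; edges |FM|=93/8, |OU|=73/8
  updated: d(D,FMOU)=75/2, d(FMOU,I)=38
4. join D+FMOU (d=75/2) ⇒ DFMOU; edges |D|=75/4, |FMOU|=17/8
  updated: d(DFMOU,I)=41
5. join DFMOU+I (d=41) ⇒ DFIMOU; edges |DFMOU|=7/4, |I|=41/2
final tree: ((D:75/4,((F:5,M:5):93/8,(O:15/2,U:15/2):73/8):17/8):7/4,I:41/2)
total length: 711/8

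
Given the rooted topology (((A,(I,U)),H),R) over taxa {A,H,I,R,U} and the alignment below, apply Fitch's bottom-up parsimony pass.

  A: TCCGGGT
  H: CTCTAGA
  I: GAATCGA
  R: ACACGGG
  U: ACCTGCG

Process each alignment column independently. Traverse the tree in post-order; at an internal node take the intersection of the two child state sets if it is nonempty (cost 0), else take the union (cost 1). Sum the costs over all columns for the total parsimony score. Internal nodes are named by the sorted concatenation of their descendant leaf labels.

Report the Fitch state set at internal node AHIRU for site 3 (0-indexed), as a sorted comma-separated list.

C,T

IU@0: {G} ∪ {A} = {A,G} (union, +1)
AIU@0: {T} ∪ {A,G} = {A,G,T} (union, +1)
AHIU@0: {A,G,T} ∪ {C} = {A,C,G,T} (union, +1)
AHIRU@0: {A,C,G,T} ∩ {A} = {A} (intersection, +0)
IU@1: {A} ∪ {C} = {A,C} (union, +1)
AIU@1: {C} ∩ {A,C} = {C} (intersection, +0)
AHIU@1: {C} ∪ {T} = {C,T} (union, +1)
AHIRU@1: {C,T} ∩ {C} = {C} (intersection, +0)
IU@2: {A} ∪ {C} = {A,C} (union, +1)
AIU@2: {C} ∩ {A,C} = {C} (intersection, +0)
AHIU@2: {C} ∩ {C} = {C} (intersection, +0)
AHIRU@2: {C} ∪ {A} = {A,C} (union, +1)
IU@3: {T} ∩ {T} = {T} (intersection, +0)
AIU@3: {G} ∪ {T} = {G,T} (union, +1)
AHIU@3: {G,T} ∩ {T} = {T} (intersection, +0)
AHIRU@3: {T} ∪ {C} = {C,T} (union, +1)
IU@4: {C} ∪ {G} = {C,G} (union, +1)
AIU@4: {G} ∩ {C,G} = {G} (intersection, +0)
AHIU@4: {G} ∪ {A} = {A,G} (union, +1)
AHIRU@4: {A,G} ∩ {G} = {G} (intersection, +0)
IU@5: {G} ∪ {C} = {C,G} (union, +1)
AIU@5: {G} ∩ {C,G} = {G} (intersection, +0)
AHIU@5: {G} ∩ {G} = {G} (intersection, +0)
AHIRU@5: {G} ∩ {G} = {G} (intersection, +0)
IU@6: {A} ∪ {G} = {A,G} (union, +1)
AIU@6: {T} ∪ {A,G} = {A,G,T} (union, +1)
AHIU@6: {A,G,T} ∩ {A} = {A} (intersection, +0)
AHIRU@6: {A} ∪ {G} = {A,G} (union, +1)
per-site changes: [3, 2, 2, 2, 2, 1, 3]; total = 15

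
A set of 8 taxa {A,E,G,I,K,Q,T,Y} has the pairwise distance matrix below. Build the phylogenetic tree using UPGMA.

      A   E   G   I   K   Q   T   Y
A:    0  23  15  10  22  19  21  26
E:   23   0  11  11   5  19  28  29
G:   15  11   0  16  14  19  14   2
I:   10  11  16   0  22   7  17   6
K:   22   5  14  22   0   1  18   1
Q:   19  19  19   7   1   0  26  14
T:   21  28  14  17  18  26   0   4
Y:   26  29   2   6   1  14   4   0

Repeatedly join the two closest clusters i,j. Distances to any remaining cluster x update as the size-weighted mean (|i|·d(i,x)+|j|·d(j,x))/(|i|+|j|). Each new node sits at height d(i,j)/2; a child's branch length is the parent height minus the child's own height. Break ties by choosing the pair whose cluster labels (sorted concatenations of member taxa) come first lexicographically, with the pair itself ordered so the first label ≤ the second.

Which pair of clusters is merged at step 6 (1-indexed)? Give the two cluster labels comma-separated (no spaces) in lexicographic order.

step 1: merge (K,Q) at d=1; branch lengths K→1/2, Q→1/2; new cluster KQ
  updated: d(A,KQ)=41/2, d(E,KQ)=12, d(G,KQ)=33/2, d(I,KQ)=29/2, d(KQ,T)=22, d(KQ,Y)=15/2
step 2: merge (G,Y) at d=2; branch lengths G→1, Y→1; new cluster GY
  updated: d(A,GY)=41/2, d(E,GY)=20, d(GY,I)=11, d(GY,KQ)=12, d(GY,T)=9
step 3: merge (GY,T) at d=9; branch lengths GY→7/2, T→9/2; new cluster GTY
  updated: d(A,GTY)=62/3, d(E,GTY)=68/3, d(GTY,I)=13, d(GTY,KQ)=46/3
step 4: merge (A,I) at d=10; branch lengths A→5, I→5; new cluster AI
  updated: d(AI,E)=17, d(AI,GTY)=101/6, d(AI,KQ)=35/2
step 5: merge (E,KQ) at d=12; branch lengths E→6, KQ→11/2; new cluster EKQ
  updated: d(AI,EKQ)=52/3, d(EKQ,GTY)=160/9
step 6: merge (AI,GTY) at d=101/6; branch lengths AI→41/12, GTY→47/12; new cluster AGITY
  updated: d(AGITY,EKQ)=88/5
step 7: merge (AGITY,EKQ) at d=88/5; branch lengths AGITY→23/60, EKQ→14/5; new cluster AEGIKQTY
final tree: (((A:5,I:5):41/12,((G:1,Y:1):7/2,T:9/2):47/12):23/60,(E:6,(K:1/2,Q:1/2):11/2):14/5)
total length: 2581/60

AI,GTY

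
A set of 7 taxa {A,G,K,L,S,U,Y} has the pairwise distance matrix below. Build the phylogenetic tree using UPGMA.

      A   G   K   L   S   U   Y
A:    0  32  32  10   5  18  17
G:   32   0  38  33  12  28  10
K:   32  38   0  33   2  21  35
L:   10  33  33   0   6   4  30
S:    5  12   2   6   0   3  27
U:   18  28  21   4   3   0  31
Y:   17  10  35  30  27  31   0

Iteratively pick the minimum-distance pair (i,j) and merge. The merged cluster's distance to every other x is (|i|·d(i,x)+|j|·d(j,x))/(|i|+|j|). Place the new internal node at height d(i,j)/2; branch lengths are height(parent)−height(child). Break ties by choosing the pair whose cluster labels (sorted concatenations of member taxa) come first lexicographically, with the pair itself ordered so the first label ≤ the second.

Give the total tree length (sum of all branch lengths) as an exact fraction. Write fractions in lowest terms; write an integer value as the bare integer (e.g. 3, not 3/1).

1549/30

step 1: merge (K,S) at d=2; branch lengths K→1, S→1; new cluster KS
  updated: d(A,KS)=37/2, d(G,KS)=25, d(KS,L)=39/2, d(KS,U)=12, d(KS,Y)=31
step 2: merge (L,U) at d=4; branch lengths L→2, U→2; new cluster LU
  updated: d(A,LU)=14, d(G,LU)=61/2, d(KS,LU)=63/4, d(LU,Y)=61/2
step 3: merge (G,Y) at d=10; branch lengths G→5, Y→5; new cluster GY
  updated: d(A,GY)=49/2, d(GY,KS)=28, d(GY,LU)=61/2
step 4: merge (A,LU) at d=14; branch lengths A→7, LU→5; new cluster ALU
  updated: d(ALU,GY)=57/2, d(ALU,KS)=50/3
step 5: merge (ALU,KS) at d=50/3; branch lengths ALU→4/3, KS→22/3; new cluster AKLSU
  updated: d(AKLSU,GY)=283/10
step 6: merge (AKLSU,GY) at d=283/10; branch lengths AKLSU→349/60, GY→183/20; new cluster AGKLSUY
final tree: (((A:7,(L:2,U:2):5):4/3,(K:1,S:1):22/3):349/60,(G:5,Y:5):183/20)
total length: 1549/30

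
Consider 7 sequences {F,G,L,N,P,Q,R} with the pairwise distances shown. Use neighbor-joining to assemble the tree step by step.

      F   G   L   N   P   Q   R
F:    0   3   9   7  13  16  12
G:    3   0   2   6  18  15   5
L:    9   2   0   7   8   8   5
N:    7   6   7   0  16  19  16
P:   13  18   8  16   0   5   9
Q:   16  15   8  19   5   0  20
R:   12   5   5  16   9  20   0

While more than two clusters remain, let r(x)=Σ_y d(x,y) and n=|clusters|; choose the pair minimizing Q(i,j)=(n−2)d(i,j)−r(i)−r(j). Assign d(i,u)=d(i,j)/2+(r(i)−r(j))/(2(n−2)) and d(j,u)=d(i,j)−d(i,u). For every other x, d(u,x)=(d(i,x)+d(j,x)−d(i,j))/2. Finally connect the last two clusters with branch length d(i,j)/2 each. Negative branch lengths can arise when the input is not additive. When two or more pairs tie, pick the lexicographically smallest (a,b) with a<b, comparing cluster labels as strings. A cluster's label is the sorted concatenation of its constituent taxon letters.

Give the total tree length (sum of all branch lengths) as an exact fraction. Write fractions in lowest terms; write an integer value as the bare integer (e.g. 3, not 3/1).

step 1: merge (P,Q) at d=5, Q=-127; branch lengths P→11/10, Q→39/10; new cluster PQ
  updated: d(F,PQ)=12, d(G,PQ)=14, d(L,PQ)=11/2, d(N,PQ)=15, d(PQ,R)=12
step 2: merge (F,N) at d=7, Q=-66; branch lengths F→5/2, N→9/2; new cluster FN
  updated: d(FN,G)=1, d(FN,L)=9/2, d(FN,PQ)=10, d(FN,R)=21/2
step 3: merge (FN,G) at d=1, Q=-45; branch lengths FN→7/6, G→-1/6; new cluster FGN
  updated: d(FGN,L)=11/4, d(FGN,PQ)=23/2, d(FGN,R)=29/4
step 4: merge (FGN,R) at d=29/4, Q=-125/4; branch lengths FGN→47/16, R→69/16; new cluster FGNR
  updated: d(FGNR,L)=1/4, d(FGNR,PQ)=65/8
step 5: merge (FGNR,L) at d=1/4, Q=-111/8; branch lengths FGNR→23/16, L→-19/16; new cluster FGLNR
  updated: d(FGLNR,PQ)=107/16
step 6: merge (FGLNR,PQ) at d=107/16; branch lengths FGLNR→107/32, PQ→107/32; new cluster FGLNPQR
final tree: (((((F:5/2,N:9/2):7/6,G:-1/6):47/16,R:69/16):23/16,L:-19/16):107/32,(P:11/10,Q:39/10):107/32)
total length: 435/16

435/16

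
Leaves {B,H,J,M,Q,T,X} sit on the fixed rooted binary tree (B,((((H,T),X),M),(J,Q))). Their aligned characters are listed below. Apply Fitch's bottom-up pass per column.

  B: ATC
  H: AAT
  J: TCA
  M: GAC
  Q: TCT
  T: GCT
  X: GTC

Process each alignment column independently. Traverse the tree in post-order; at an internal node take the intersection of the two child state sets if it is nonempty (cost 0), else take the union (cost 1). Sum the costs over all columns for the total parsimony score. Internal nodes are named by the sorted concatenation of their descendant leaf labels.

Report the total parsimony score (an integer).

HT@0: {A} ∪ {G} = {A,G} (union, +1)
HTX@0: {A,G} ∩ {G} = {G} (intersection, +0)
HMTX@0: {G} ∩ {G} = {G} (intersection, +0)
JQ@0: {T} ∩ {T} = {T} (intersection, +0)
HJMQTX@0: {G} ∪ {T} = {G,T} (union, +1)
BHJMQTX@0: {A} ∪ {G,T} = {A,G,T} (union, +1)
HT@1: {A} ∪ {C} = {A,C} (union, +1)
HTX@1: {A,C} ∪ {T} = {A,C,T} (union, +1)
HMTX@1: {A,C,T} ∩ {A} = {A} (intersection, +0)
JQ@1: {C} ∩ {C} = {C} (intersection, +0)
HJMQTX@1: {A} ∪ {C} = {A,C} (union, +1)
BHJMQTX@1: {T} ∪ {A,C} = {A,C,T} (union, +1)
HT@2: {T} ∩ {T} = {T} (intersection, +0)
HTX@2: {T} ∪ {C} = {C,T} (union, +1)
HMTX@2: {C,T} ∩ {C} = {C} (intersection, +0)
JQ@2: {A} ∪ {T} = {A,T} (union, +1)
HJMQTX@2: {C} ∪ {A,T} = {A,C,T} (union, +1)
BHJMQTX@2: {C} ∩ {A,C,T} = {C} (intersection, +0)
per-site changes: [3, 4, 3]; total = 10

10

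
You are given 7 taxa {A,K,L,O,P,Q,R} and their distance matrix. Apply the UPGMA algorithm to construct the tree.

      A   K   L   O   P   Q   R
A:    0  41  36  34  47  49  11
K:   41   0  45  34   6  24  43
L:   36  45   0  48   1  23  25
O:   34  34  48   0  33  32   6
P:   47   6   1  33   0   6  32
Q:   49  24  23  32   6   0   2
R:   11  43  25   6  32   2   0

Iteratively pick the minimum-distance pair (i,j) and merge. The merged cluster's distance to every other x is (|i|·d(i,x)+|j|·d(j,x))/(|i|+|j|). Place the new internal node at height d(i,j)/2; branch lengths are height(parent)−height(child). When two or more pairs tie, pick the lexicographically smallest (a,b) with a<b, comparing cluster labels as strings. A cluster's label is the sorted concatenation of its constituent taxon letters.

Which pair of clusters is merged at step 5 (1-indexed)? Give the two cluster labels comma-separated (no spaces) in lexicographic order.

KLP,OQR

iteration 1: select L,P (d=1); attach at lengths (1/2, 1/2); label the merged cluster LP
  updated: d(A,LP)=83/2, d(K,LP)=51/2, d(LP,O)=81/2, d(LP,Q)=29/2, d(LP,R)=57/2
iteration 2: select Q,R (d=2); attach at lengths (1, 1); label the merged cluster QR
  updated: d(A,QR)=30, d(K,QR)=67/2, d(LP,QR)=43/2, d(O,QR)=19
iteration 3: select O,QR (d=19); attach at lengths (19/2, 17/2); label the merged cluster OQR
  updated: d(A,OQR)=94/3, d(K,OQR)=101/3, d(LP,OQR)=167/6
iteration 4: select K,LP (d=51/2); attach at lengths (51/4, 49/4); label the merged cluster KLP
  updated: d(A,KLP)=124/3, d(KLP,OQR)=268/9
iteration 5: select KLP,OQR (d=268/9); attach at lengths (77/36, 97/18); label the merged cluster KLOPQR
  updated: d(A,KLOPQR)=109/3
iteration 6: select A,KLOPQR (d=109/3); attach at lengths (109/6, 59/18); label the merged cluster AKLOPQR
final tree: (A:109/6,((K:51/4,(L:1/2,P:1/2):49/4):77/36,(O:19/2,(Q:1,R:1):17/2):97/18):59/18)
total length: 2699/36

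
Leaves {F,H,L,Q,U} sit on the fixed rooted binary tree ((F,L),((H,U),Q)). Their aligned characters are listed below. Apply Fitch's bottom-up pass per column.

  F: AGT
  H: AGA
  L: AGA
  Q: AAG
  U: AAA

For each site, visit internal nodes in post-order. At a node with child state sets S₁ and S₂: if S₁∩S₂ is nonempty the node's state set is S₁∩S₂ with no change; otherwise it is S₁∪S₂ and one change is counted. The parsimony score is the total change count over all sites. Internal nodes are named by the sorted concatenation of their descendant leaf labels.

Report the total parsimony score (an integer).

[col 0] FL: children F:{A}, L:{A} ∩→ {A}; cost 0
[col 0] HU: children H:{A}, U:{A} ∩→ {A}; cost 0
[col 0] HQU: children HU:{A}, Q:{A} ∩→ {A}; cost 0
[col 0] FHLQU: children FL:{A}, HQU:{A} ∩→ {A}; cost 0
[col 1] FL: children F:{G}, L:{G} ∩→ {G}; cost 0
[col 1] HU: children H:{G}, U:{A} ∪→ {A,G}; cost 1
[col 1] HQU: children HU:{A,G}, Q:{A} ∩→ {A}; cost 0
[col 1] FHLQU: children FL:{G}, HQU:{A} ∪→ {A,G}; cost 1
[col 2] FL: children F:{T}, L:{A} ∪→ {A,T}; cost 1
[col 2] HU: children H:{A}, U:{A} ∩→ {A}; cost 0
[col 2] HQU: children HU:{A}, Q:{G} ∪→ {A,G}; cost 1
[col 2] FHLQU: children FL:{A,T}, HQU:{A,G} ∩→ {A}; cost 0
per-site changes: [0, 2, 2]; total = 4

4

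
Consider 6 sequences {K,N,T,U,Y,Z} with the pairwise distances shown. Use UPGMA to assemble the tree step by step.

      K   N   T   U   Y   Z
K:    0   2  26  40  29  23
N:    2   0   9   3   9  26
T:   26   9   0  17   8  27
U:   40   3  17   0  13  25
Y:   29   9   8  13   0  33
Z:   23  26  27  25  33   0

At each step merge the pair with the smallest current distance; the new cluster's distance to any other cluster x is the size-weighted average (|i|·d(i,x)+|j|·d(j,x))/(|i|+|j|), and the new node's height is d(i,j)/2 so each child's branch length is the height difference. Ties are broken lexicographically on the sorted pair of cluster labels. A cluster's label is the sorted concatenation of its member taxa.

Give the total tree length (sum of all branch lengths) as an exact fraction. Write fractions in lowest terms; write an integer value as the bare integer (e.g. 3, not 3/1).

1. join K+N (d=2) ⇒ KN; edges |K|=1, |N|=1
  updated: d(KN,T)=35/2, d(KN,U)=43/2, d(KN,Y)=19, d(KN,Z)=49/2
2. join T+Y (d=8) ⇒ TY; edges |T|=4, |Y|=4
  updated: d(KN,TY)=73/4, d(TY,U)=15, d(TY,Z)=30
3. join TY+U (d=15) ⇒ TUY; edges |TY|=7/2, |U|=15/2
  updated: d(KN,TUY)=58/3, d(TUY,Z)=85/3
4. join KN+TUY (d=58/3) ⇒ KNTUY; edges |KN|=26/3, |TUY|=13/6
  updated: d(KNTUY,Z)=134/5
5. join KNTUY+Z (d=134/5) ⇒ KNTUYZ; edges |KNTUY|=56/15, |Z|=67/5
final tree: (((K:1,N:1):26/3,((T:4,Y:4):7/2,U:15/2):13/6):56/15,Z:67/5)
total length: 1469/30

1469/30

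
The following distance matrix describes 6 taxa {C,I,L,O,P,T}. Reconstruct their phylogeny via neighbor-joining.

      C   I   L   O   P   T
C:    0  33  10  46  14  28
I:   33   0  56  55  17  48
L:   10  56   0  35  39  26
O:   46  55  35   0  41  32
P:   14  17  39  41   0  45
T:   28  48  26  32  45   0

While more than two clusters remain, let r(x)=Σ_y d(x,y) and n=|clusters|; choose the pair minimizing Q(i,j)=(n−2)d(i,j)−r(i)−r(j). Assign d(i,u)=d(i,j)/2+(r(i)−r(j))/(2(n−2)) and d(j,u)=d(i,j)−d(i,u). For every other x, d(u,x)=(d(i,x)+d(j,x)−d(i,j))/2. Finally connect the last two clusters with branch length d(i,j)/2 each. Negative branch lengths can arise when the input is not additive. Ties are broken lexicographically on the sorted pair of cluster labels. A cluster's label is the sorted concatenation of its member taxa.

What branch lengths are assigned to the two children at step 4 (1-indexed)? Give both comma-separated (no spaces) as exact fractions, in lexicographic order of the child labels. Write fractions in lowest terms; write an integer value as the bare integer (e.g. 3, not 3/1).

iteration 1: select I,P (d=17, Q=-297); attach at lengths (121/8, 15/8); label the merged cluster IP
  updated: d(C,IP)=15, d(IP,L)=39, d(IP,O)=79/2, d(IP,T)=38
iteration 2: select C,IP (d=15, Q=-371/2); attach at lengths (25/12, 155/12); label the merged cluster CIP
  updated: d(CIP,L)=17, d(CIP,O)=141/4, d(CIP,T)=51/2
iteration 3: select CIP,L (d=17, Q=-487/4); attach at lengths (135/16, 137/16); label the merged cluster CILP
  updated: d(CILP,O)=213/8, d(CILP,T)=69/4
iteration 4: select CILP,O (d=213/8, Q=-607/8); attach at lengths (95/16, 331/16); label the merged cluster CILOP
  updated: d(CILOP,T)=181/16
iteration 5: select CILOP,T (d=181/16); attach at lengths (181/32, 181/32); label the merged cluster CILOPT
final tree: ((((C:25/12,(I:121/8,P:15/8):155/12):135/16,L:137/16):95/16,O:331/16):181/32,T:181/32)
total length: 1391/16

95/16,331/16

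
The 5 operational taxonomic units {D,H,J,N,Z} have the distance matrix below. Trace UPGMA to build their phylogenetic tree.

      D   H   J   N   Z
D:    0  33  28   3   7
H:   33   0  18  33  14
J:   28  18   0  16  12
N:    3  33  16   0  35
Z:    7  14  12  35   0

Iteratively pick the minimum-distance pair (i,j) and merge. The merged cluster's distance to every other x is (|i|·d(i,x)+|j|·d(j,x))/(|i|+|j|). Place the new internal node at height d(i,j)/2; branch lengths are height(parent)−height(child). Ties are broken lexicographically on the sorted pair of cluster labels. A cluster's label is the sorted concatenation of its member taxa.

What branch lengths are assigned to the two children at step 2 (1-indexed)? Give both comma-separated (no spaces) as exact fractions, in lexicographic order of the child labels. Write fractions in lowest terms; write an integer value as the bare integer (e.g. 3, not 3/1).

step 1: merge (D,N) at d=3; branch lengths D→3/2, N→3/2; new cluster DN
  updated: d(DN,H)=33, d(DN,J)=22, d(DN,Z)=21
step 2: merge (J,Z) at d=12; branch lengths J→6, Z→6; new cluster JZ
  updated: d(DN,JZ)=43/2, d(H,JZ)=16
step 3: merge (H,JZ) at d=16; branch lengths H→8, JZ→2; new cluster HJZ
  updated: d(DN,HJZ)=76/3
step 4: merge (DN,HJZ) at d=76/3; branch lengths DN→67/6, HJZ→14/3; new cluster DHJNZ
final tree: ((D:3/2,N:3/2):67/6,(H:8,(J:6,Z:6):2):14/3)
total length: 245/6

6,6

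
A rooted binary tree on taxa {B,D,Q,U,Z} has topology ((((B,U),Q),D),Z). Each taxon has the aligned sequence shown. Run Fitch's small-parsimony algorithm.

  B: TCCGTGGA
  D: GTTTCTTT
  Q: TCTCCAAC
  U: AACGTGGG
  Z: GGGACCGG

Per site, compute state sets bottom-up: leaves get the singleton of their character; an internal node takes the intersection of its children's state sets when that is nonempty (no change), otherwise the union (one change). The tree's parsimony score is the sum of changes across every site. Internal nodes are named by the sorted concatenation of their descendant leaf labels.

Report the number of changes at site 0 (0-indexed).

BU@0: {T} ∪ {A} = {A,T} (union, +1)
BQU@0: {A,T} ∩ {T} = {T} (intersection, +0)
BDQU@0: {T} ∪ {G} = {G,T} (union, +1)
BDQUZ@0: {G,T} ∩ {G} = {G} (intersection, +0)
BU@1: {C} ∪ {A} = {A,C} (union, +1)
BQU@1: {A,C} ∩ {C} = {C} (intersection, +0)
BDQU@1: {C} ∪ {T} = {C,T} (union, +1)
BDQUZ@1: {C,T} ∪ {G} = {C,G,T} (union, +1)
BU@2: {C} ∩ {C} = {C} (intersection, +0)
BQU@2: {C} ∪ {T} = {C,T} (union, +1)
BDQU@2: {C,T} ∩ {T} = {T} (intersection, +0)
BDQUZ@2: {T} ∪ {G} = {G,T} (union, +1)
BU@3: {G} ∩ {G} = {G} (intersection, +0)
BQU@3: {G} ∪ {C} = {C,G} (union, +1)
BDQU@3: {C,G} ∪ {T} = {C,G,T} (union, +1)
BDQUZ@3: {C,G,T} ∪ {A} = {A,C,G,T} (union, +1)
BU@4: {T} ∩ {T} = {T} (intersection, +0)
BQU@4: {T} ∪ {C} = {C,T} (union, +1)
BDQU@4: {C,T} ∩ {C} = {C} (intersection, +0)
BDQUZ@4: {C} ∩ {C} = {C} (intersection, +0)
BU@5: {G} ∩ {G} = {G} (intersection, +0)
BQU@5: {G} ∪ {A} = {A,G} (union, +1)
BDQU@5: {A,G} ∪ {T} = {A,G,T} (union, +1)
BDQUZ@5: {A,G,T} ∪ {C} = {A,C,G,T} (union, +1)
BU@6: {G} ∩ {G} = {G} (intersection, +0)
BQU@6: {G} ∪ {A} = {A,G} (union, +1)
BDQU@6: {A,G} ∪ {T} = {A,G,T} (union, +1)
BDQUZ@6: {A,G,T} ∩ {G} = {G} (intersection, +0)
BU@7: {A} ∪ {G} = {A,G} (union, +1)
BQU@7: {A,G} ∪ {C} = {A,C,G} (union, +1)
BDQU@7: {A,C,G} ∪ {T} = {A,C,G,T} (union, +1)
BDQUZ@7: {A,C,G,T} ∩ {G} = {G} (intersection, +0)
per-site changes: [2, 3, 2, 3, 1, 3, 2, 3]; total = 19

2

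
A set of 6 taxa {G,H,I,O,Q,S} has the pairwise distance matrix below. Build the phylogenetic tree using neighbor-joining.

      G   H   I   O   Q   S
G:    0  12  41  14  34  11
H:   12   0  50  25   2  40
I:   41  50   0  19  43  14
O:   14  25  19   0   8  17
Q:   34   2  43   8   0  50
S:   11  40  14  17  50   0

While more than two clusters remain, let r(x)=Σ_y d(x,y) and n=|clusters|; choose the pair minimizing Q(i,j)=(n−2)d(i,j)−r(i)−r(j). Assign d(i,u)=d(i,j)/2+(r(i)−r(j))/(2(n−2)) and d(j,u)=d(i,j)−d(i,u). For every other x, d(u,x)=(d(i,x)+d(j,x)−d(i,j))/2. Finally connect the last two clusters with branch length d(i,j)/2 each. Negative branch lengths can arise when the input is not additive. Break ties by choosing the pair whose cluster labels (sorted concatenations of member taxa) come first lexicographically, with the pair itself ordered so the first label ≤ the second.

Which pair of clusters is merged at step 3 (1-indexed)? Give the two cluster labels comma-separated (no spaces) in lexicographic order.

step 1: merge (H,Q) at d=2, Q=-258; branch lengths H→0, Q→2; new cluster HQ
  updated: d(G,HQ)=22, d(HQ,I)=91/2, d(HQ,O)=31/2, d(HQ,S)=44
step 2: merge (I,S) at d=14, Q=-327/2; branch lengths I→151/12, S→17/12; new cluster IS
  updated: d(G,IS)=19, d(HQ,IS)=151/4, d(IS,O)=11
step 3: merge (G,HQ) at d=22, Q=-345/4; branch lengths G→95/16, HQ→257/16; new cluster GHQ
  updated: d(GHQ,IS)=139/8, d(GHQ,O)=15/4
step 4: merge (GHQ,IS) at d=139/8, Q=-257/8; branch lengths GHQ→81/16, IS→197/16; new cluster GHIQS
  updated: d(GHIQS,O)=-21/16
step 5: merge (GHIQS,O) at d=-21/16; branch lengths GHIQS→-21/32, O→-21/32; new cluster GHIOQS
final tree: (((G:95/16,(H:0,Q:2):257/16):81/16,(I:151/12,S:17/12):197/16):-21/32,O:-21/32)
total length: 865/16

G,HQ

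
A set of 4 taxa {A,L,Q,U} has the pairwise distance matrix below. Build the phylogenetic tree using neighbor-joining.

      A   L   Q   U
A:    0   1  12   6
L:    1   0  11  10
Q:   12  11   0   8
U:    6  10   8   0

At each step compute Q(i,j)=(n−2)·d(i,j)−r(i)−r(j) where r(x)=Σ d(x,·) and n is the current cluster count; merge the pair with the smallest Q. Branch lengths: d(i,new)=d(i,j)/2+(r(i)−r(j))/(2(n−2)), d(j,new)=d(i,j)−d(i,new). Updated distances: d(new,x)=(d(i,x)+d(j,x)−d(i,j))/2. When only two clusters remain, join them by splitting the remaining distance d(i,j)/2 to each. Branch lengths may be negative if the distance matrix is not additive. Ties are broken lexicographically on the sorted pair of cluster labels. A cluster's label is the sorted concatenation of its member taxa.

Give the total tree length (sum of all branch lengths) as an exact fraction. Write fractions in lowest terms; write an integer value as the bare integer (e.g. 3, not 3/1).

iteration 1: select A,L (d=1, Q=-39); attach at lengths (-1/4, 5/4); label the merged cluster AL
  updated: d(AL,Q)=11, d(AL,U)=15/2
iteration 2: select AL,Q (d=11, Q=-53/2); attach at lengths (21/4, 23/4); label the merged cluster ALQ
  updated: d(ALQ,U)=9/4
iteration 3: select ALQ,U (d=9/4); attach at lengths (9/8, 9/8); label the merged cluster ALQU
final tree: (((A:-1/4,L:5/4):21/4,Q:23/4):9/8,U:9/8)
total length: 57/4

57/4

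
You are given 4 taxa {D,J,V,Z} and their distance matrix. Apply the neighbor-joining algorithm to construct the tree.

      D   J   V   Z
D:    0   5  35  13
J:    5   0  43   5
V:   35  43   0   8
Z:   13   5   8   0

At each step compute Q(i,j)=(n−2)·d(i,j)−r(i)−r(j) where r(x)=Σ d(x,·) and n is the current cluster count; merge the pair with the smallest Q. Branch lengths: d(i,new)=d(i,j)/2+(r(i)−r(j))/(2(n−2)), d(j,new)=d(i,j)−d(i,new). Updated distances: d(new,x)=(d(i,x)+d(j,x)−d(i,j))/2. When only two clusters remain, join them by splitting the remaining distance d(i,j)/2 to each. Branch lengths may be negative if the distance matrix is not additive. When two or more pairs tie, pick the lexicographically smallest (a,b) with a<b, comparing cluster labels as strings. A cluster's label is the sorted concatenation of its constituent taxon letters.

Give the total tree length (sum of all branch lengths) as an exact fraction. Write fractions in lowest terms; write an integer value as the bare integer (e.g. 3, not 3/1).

1. join D+J (d=5, Q=-96) ⇒ DJ; edges |D|=5/2, |J|=5/2
  updated: d(DJ,V)=73/2, d(DJ,Z)=13/2
2. join DJ+V (d=73/2, Q=-51) ⇒ DJV; edges |DJ|=35/2, |V|=19
  updated: d(DJV,Z)=-11
3. join DJV+Z (d=-11) ⇒ DJVZ; edges |DJV|=-11/2, |Z|=-11/2
final tree: (((D:5/2,J:5/2):35/2,V:19):-11/2,Z:-11/2)
total length: 61/2

61/2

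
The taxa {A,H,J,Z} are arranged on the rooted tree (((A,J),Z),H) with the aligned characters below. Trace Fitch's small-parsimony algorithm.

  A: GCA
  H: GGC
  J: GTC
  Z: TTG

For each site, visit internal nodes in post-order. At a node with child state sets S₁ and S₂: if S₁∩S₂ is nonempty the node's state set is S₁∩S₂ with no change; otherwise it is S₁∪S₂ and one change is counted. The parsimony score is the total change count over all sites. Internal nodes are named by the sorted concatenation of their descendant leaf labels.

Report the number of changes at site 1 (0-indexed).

2

site 0, node AJ: A={G} ∩ J={G} → {G} (+0)
site 0, node AJZ: AJ={G} ∪ Z={T} → {G,T} (+1)
site 0, node AHJZ: AJZ={G,T} ∩ H={G} → {G} (+0)
site 1, node AJ: A={C} ∪ J={T} → {C,T} (+1)
site 1, node AJZ: AJ={C,T} ∩ Z={T} → {T} (+0)
site 1, node AHJZ: AJZ={T} ∪ H={G} → {G,T} (+1)
site 2, node AJ: A={A} ∪ J={C} → {A,C} (+1)
site 2, node AJZ: AJ={A,C} ∪ Z={G} → {A,C,G} (+1)
site 2, node AHJZ: AJZ={A,C,G} ∩ H={C} → {C} (+0)
per-site changes: [1, 2, 2]; total = 5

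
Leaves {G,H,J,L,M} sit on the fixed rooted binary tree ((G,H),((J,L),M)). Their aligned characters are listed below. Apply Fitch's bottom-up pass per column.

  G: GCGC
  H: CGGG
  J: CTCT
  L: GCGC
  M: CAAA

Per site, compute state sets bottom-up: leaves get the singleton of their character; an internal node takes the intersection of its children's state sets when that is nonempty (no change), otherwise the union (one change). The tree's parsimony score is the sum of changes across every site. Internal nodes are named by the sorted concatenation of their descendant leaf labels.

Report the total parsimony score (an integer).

10

[col 0] GH: children G:{G}, H:{C} ∪→ {C,G}; cost 1
[col 0] JL: children J:{C}, L:{G} ∪→ {C,G}; cost 1
[col 0] JLM: children JL:{C,G}, M:{C} ∩→ {C}; cost 0
[col 0] GHJLM: children GH:{C,G}, JLM:{C} ∩→ {C}; cost 0
[col 1] GH: children G:{C}, H:{G} ∪→ {C,G}; cost 1
[col 1] JL: children J:{T}, L:{C} ∪→ {C,T}; cost 1
[col 1] JLM: children JL:{C,T}, M:{A} ∪→ {A,C,T}; cost 1
[col 1] GHJLM: children GH:{C,G}, JLM:{A,C,T} ∩→ {C}; cost 0
[col 2] GH: children G:{G}, H:{G} ∩→ {G}; cost 0
[col 2] JL: children J:{C}, L:{G} ∪→ {C,G}; cost 1
[col 2] JLM: children JL:{C,G}, M:{A} ∪→ {A,C,G}; cost 1
[col 2] GHJLM: children GH:{G}, JLM:{A,C,G} ∩→ {G}; cost 0
[col 3] GH: children G:{C}, H:{G} ∪→ {C,G}; cost 1
[col 3] JL: children J:{T}, L:{C} ∪→ {C,T}; cost 1
[col 3] JLM: children JL:{C,T}, M:{A} ∪→ {A,C,T}; cost 1
[col 3] GHJLM: children GH:{C,G}, JLM:{A,C,T} ∩→ {C}; cost 0
per-site changes: [2, 3, 2, 3]; total = 10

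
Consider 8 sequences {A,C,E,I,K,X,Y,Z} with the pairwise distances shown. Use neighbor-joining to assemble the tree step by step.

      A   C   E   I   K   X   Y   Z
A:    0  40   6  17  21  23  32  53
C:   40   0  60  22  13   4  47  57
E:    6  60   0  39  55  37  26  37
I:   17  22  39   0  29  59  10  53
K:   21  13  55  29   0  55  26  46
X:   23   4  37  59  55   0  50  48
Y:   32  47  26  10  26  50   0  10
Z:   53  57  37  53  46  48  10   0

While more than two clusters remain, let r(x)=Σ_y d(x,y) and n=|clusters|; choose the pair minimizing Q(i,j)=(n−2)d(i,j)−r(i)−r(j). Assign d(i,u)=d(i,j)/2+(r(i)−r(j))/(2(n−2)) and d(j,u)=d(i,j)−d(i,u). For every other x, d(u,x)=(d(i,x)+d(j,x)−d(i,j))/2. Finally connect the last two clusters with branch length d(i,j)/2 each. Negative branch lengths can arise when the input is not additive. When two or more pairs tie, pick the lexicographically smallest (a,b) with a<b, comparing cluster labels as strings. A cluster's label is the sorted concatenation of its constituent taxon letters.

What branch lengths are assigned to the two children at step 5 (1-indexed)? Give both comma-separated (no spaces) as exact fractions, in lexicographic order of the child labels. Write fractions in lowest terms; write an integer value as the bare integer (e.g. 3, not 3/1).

53/4,23/4

iteration 1: select C,X (d=4, Q=-495); attach at lengths (-3/4, 19/4); label the merged cluster CX
  updated: d(A,CX)=59/2, d(CX,E)=93/2, d(CX,I)=77/2, d(CX,K)=32, d(CX,Y)=93/2, d(CX,Z)=101/2
iteration 2: select Y,Z (d=10, Q=-350); attach at lengths (-49/10, 149/10); label the merged cluster YZ
  updated: d(A,YZ)=75/2, d(CX,YZ)=87/2, d(E,YZ)=53/2, d(I,YZ)=53/2, d(K,YZ)=31
iteration 3: select A,E (d=6, Q=-260); attach at lengths (-19/4, 43/4); label the merged cluster AE
  updated: d(AE,CX)=35, d(AE,I)=25, d(AE,K)=35, d(AE,YZ)=29
iteration 4: select CX,K (d=32, Q=-180); attach at lengths (59/3, 37/3); label the merged cluster CKX
  updated: d(AE,CKX)=19, d(CKX,I)=71/4, d(CKX,YZ)=85/4
iteration 5: select AE,CKX (d=19, Q=-93); attach at lengths (53/4, 23/4); label the merged cluster ACEKX
  updated: d(ACEKX,I)=95/8, d(ACEKX,YZ)=125/8
iteration 6: select ACEKX,I (d=95/8, Q=-54); attach at lengths (1/2, 91/8); label the merged cluster ACEIKX
  updated: d(ACEIKX,YZ)=121/8
iteration 7: select ACEIKX,YZ (d=121/8); attach at lengths (121/16, 121/16); label the merged cluster ACEIKXYZ
final tree: ((((A:-19/4,E:43/4):53/4,((C:-3/4,X:19/4):59/3,K:37/3):23/4):1/2,I:91/8):121/16,(Y:-49/10,Z:149/10):121/16)
total length: 98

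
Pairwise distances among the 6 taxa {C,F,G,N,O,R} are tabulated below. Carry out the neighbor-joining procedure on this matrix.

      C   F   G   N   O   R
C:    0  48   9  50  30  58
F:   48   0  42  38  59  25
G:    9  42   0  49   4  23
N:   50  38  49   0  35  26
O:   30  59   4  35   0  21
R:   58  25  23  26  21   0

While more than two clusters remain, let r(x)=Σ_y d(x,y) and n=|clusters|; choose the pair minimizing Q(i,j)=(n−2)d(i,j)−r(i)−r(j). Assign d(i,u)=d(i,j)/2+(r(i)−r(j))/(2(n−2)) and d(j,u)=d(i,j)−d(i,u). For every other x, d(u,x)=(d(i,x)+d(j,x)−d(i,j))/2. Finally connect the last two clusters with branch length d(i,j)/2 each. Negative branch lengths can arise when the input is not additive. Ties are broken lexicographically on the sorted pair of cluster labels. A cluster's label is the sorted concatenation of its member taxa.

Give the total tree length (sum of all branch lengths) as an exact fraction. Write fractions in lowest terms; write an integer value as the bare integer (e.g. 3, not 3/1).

iteration 1: select C,G (d=9, Q=-286); attach at lengths (13, -4); label the merged cluster CG
  updated: d(CG,F)=81/2, d(CG,N)=45, d(CG,O)=25/2, d(CG,R)=36
iteration 2: select CG,O (d=25/2, Q=-224); attach at lengths (22/3, 31/6); label the merged cluster CGO
  updated: d(CGO,F)=87/2, d(CGO,N)=135/4, d(CGO,R)=89/4
iteration 3: select CGO,N (d=135/4, Q=-519/4); attach at lengths (277/16, 263/16); label the merged cluster CGNO
  updated: d(CGNO,F)=191/8, d(CGNO,R)=29/4
iteration 4: select CGNO,F (d=191/8, Q=-449/8); attach at lengths (49/16, 333/16); label the merged cluster CFGNO
  updated: d(CFGNO,R)=67/16
iteration 5: select CFGNO,R (d=67/16); attach at lengths (67/32, 67/32); label the merged cluster CFGNOR
final tree: (((((C:13,G:-4):22/3,O:31/6):277/16,N:263/16):49/16,F:333/16):67/32,R:67/32)
total length: 1333/16

1333/16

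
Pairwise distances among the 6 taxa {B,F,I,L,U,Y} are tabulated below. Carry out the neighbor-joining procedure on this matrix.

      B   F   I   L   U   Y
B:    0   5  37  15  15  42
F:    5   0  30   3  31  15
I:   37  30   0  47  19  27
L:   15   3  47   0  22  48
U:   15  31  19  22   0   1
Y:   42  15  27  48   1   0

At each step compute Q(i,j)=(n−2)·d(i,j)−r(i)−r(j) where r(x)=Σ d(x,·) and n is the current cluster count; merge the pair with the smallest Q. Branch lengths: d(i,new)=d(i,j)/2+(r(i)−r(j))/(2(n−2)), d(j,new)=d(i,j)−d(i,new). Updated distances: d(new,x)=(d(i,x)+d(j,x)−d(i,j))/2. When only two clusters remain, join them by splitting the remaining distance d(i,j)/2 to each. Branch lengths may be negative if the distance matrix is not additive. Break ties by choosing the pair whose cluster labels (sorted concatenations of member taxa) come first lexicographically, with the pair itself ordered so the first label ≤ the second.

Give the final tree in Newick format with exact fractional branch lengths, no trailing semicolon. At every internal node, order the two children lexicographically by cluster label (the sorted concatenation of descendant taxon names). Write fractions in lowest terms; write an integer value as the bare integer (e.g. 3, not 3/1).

(((B:9/2,(I:193/12,(U:-41/8,Y:49/8):77/12):67/4):4,F:-37/8):61/16,L:61/16)

1. join U+Y (d=1, Q=-217) ⇒ UY; edges |U|=-41/8, |Y|=49/8
  updated: d(B,UY)=28, d(F,UY)=45/2, d(I,UY)=45/2, d(L,UY)=69/2
2. join I+UY (d=45/2, Q=-353/2) ⇒ IUY; edges |I|=193/12, |UY|=77/12
  updated: d(B,IUY)=85/4, d(F,IUY)=15, d(IUY,L)=59/2
3. join B+IUY (d=85/4, Q=-129/2) ⇒ BIUY; edges |B|=9/2, |IUY|=67/4
  updated: d(BIUY,F)=-5/8, d(BIUY,L)=93/8
4. join BIUY+F (d=-5/8, Q=-14) ⇒ BFIUY; edges |BIUY|=4, |F|=-37/8
  updated: d(BFIUY,L)=61/8
5. join BFIUY+L (d=61/8) ⇒ BFILUY; edges |BFIUY|=61/16, |L|=61/16
final tree: (((B:9/2,(I:193/12,(U:-41/8,Y:49/8):77/12):67/4):4,F:-37/8):61/16,L:61/16)
total length: 207/4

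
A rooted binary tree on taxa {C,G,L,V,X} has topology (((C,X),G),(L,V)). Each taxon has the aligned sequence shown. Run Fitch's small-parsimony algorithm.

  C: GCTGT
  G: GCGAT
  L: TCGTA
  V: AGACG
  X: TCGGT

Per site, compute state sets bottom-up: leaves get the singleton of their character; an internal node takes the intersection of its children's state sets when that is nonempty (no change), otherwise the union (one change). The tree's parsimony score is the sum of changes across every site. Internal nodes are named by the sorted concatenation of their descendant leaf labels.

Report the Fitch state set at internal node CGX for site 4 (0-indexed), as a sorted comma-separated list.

T

site 0, node CX: C={G} ∪ X={T} → {G,T} (+1)
site 0, node CGX: CX={G,T} ∩ G={G} → {G} (+0)
site 0, node LV: L={T} ∪ V={A} → {A,T} (+1)
site 0, node CGLVX: CGX={G} ∪ LV={A,T} → {A,G,T} (+1)
site 1, node CX: C={C} ∩ X={C} → {C} (+0)
site 1, node CGX: CX={C} ∩ G={C} → {C} (+0)
site 1, node LV: L={C} ∪ V={G} → {C,G} (+1)
site 1, node CGLVX: CGX={C} ∩ LV={C,G} → {C} (+0)
site 2, node CX: C={T} ∪ X={G} → {G,T} (+1)
site 2, node CGX: CX={G,T} ∩ G={G} → {G} (+0)
site 2, node LV: L={G} ∪ V={A} → {A,G} (+1)
site 2, node CGLVX: CGX={G} ∩ LV={A,G} → {G} (+0)
site 3, node CX: C={G} ∩ X={G} → {G} (+0)
site 3, node CGX: CX={G} ∪ G={A} → {A,G} (+1)
site 3, node LV: L={T} ∪ V={C} → {C,T} (+1)
site 3, node CGLVX: CGX={A,G} ∪ LV={C,T} → {A,C,G,T} (+1)
site 4, node CX: C={T} ∩ X={T} → {T} (+0)
site 4, node CGX: CX={T} ∩ G={T} → {T} (+0)
site 4, node LV: L={A} ∪ V={G} → {A,G} (+1)
site 4, node CGLVX: CGX={T} ∪ LV={A,G} → {A,G,T} (+1)
per-site changes: [3, 1, 2, 3, 2]; total = 11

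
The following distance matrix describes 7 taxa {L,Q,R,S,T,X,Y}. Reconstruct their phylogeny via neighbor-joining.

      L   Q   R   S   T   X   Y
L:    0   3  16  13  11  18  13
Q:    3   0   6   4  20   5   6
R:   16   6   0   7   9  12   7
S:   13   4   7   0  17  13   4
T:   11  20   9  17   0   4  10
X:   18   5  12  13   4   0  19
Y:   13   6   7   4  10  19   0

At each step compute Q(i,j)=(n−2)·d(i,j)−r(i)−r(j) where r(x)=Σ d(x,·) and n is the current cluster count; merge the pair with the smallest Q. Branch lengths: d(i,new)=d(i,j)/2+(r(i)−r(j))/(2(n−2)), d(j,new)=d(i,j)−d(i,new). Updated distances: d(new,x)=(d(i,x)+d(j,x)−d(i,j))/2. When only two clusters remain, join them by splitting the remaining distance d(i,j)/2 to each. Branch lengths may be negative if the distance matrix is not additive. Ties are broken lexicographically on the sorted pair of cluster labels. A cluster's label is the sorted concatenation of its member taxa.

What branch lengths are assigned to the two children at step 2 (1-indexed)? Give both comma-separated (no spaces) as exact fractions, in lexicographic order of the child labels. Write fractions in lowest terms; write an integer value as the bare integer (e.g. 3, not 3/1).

5,-2

iteration 1: select T,X (d=4, Q=-122); attach at lengths (2, 2); label the merged cluster TX
  updated: d(L,TX)=25/2, d(Q,TX)=21/2, d(R,TX)=17/2, d(S,TX)=13, d(TX,Y)=25/2
iteration 2: select L,Q (d=3, Q=-75); attach at lengths (5, -2); label the merged cluster LQ
  updated: d(LQ,R)=19/2, d(LQ,S)=7, d(LQ,TX)=10, d(LQ,Y)=8
iteration 3: select R,TX (d=17/2, Q=-101/2); attach at lengths (9/4, 25/4); label the merged cluster RTX
  updated: d(LQ,RTX)=11/2, d(RTX,S)=23/4, d(RTX,Y)=11/2
iteration 4: select LQ,RTX (d=11/2, Q=-105/4); attach at lengths (59/16, 29/16); label the merged cluster LQRTX
  updated: d(LQRTX,S)=29/8, d(LQRTX,Y)=4
iteration 5: select LQRTX,S (d=29/8, Q=-93/8); attach at lengths (29/16, 29/16); label the merged cluster LQRSTX
  updated: d(LQRSTX,Y)=35/16
iteration 6: select LQRSTX,Y (d=35/16); attach at lengths (35/32, 35/32); label the merged cluster LQRSTXY
final tree: ((((L:5,Q:-2):59/16,(R:9/4,(T:2,X:2):25/4):29/16):29/16,S:29/16):35/32,Y:35/32)
total length: 429/16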